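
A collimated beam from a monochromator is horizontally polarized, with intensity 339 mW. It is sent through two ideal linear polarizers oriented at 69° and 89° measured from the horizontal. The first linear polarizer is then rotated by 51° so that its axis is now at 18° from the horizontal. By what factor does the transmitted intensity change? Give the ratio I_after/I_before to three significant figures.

I_new/I_old ≈ 0.845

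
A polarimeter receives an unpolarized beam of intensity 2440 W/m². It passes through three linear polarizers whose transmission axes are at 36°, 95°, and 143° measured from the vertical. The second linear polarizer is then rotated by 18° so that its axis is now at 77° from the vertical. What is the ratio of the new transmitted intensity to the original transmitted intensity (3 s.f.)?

Before rotation:
Unpolarized light through the first polarizer → I₁ = ½ I₀, now polarized at 36°.
I₂ = I₁ cos²(95° − 36°) = 0.5 I₀ · cos²(59°) = 0.1326 I₀.
I₃ = I₂ cos²(143° − 95°) = 0.1326 I₀ · cos²(48°) = 0.05938 I₀.
After rotation:
Unpolarized light through the first polarizer → I₁ = ½ I₀, now polarized at 36°.
I₂ = I₁ cos²(77° − 36°) = 0.5 I₀ · cos²(41°) = 0.2848 I₀.
I₃ = I₂ cos²(143° − 77°) = 0.2848 I₀ · cos²(66°) = 0.04711 I₀.
Ratio = 0.04711 / 0.05938 = 0.7934.

I_new/I_old ≈ 0.793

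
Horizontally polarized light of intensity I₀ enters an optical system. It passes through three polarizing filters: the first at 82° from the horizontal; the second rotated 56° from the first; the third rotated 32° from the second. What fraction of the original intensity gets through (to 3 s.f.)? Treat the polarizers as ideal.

I₁ = I₀ cos²(82° − 0°) = I₀ cos²(82°) = 0.01937 I₀.
I₂ = I₁ cos²(56°) = 0.01937 · 0.3127 I₀ = 0.006057 I₀.
I₃ = I₂ cos²(32°) = 0.006057 · 0.7192 I₀ = 0.004356 I₀.
Transmitted fraction = 0.004356.

≈ 0.00436 I₀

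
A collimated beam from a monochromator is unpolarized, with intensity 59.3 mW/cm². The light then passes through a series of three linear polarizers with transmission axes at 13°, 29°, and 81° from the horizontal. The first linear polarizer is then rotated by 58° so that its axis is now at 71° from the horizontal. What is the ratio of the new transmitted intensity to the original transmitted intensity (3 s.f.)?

Before rotation:
Unpolarized light through the first polarizer → I₁ = ½ I₀, now polarized at 13°.
I₂ = I₁ cos²(29° − 13°) = 0.5 I₀ · cos²(16°) = 0.462 I₀.
I₃ = I₂ cos²(81° − 29°) = 0.462 I₀ · cos²(52°) = 0.1751 I₀.
After rotation:
Unpolarized light through the first polarizer → I₁ = ½ I₀, now polarized at 71°.
I₂ = I₁ cos²(29° − 71°) = 0.5 I₀ · cos²(42°) = 0.2761 I₀.
I₃ = I₂ cos²(81° − 29°) = 0.2761 I₀ · cos²(52°) = 0.1047 I₀.
Ratio = 0.1047 / 0.1751 = 0.5977.

I_new/I_old ≈ 0.598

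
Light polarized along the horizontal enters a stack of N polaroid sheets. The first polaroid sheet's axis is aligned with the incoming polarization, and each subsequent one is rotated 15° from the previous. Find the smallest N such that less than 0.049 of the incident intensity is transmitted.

N = 45

First polarizer is aligned with the polarization: full transmission.
Each further stage multiplies by cos²(15°) = 0.933.
After N polarizers: T = 0.933^(N−1). Require T < 0.049 ⇒ N−1 > ln(0.049)/ln(0.933) = 43.50, so N−1 ≥ 44 and N = 45.
Check: N=45 gives T = 0.04732 < 0.049; N=44 gives T = 0.05072.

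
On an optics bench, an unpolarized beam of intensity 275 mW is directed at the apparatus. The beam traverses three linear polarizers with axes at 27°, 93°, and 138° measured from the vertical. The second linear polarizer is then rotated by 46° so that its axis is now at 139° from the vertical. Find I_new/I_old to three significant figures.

I_new/I_old ≈ 1.70

Before rotation:
Unpolarized light through the first polarizer → I₁ = ½ I₀, now polarized at 27°.
I₂ = I₁ cos²(93° − 27°) = 0.5 I₀ · cos²(66°) = 0.08272 I₀.
I₃ = I₂ cos²(138° − 93°) = 0.08272 I₀ · cos²(45°) = 0.04136 I₀.
After rotation:
Unpolarized light through the first polarizer → I₁ = ½ I₀, now polarized at 27°.
Angle between axes 1 and 2: 68°. I₂ = 0.5 I₀ · cos²(68°) = 0.07017 I₀.
I₃ = I₂ cos²(138° − 139°) = 0.07017 I₀ · cos²(1°) = 0.07014 I₀.
Ratio = 0.07014 / 0.04136 = 1.696.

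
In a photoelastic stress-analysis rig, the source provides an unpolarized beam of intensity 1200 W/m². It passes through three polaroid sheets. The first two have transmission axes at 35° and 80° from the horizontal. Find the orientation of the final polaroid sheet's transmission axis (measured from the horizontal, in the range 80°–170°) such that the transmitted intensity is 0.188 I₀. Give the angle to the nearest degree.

Unpolarized light through the first polarizer → I₁ = ½ I₀, now polarized at 35°.
I₂ = I₁ cos²(80° − 35°) = 0.5 I₀ · cos²(45°) = 0.25 I₀.
Need I₃/I₀ = 0.188, so cos²(θ − 80°) = 0.188 / 0.25 = 0.752.
θ − 80° = arccos(√0.752) = 29.9°, giving θ ≈ 80 + 29.9 = 109.9°.

θ ≈ 110°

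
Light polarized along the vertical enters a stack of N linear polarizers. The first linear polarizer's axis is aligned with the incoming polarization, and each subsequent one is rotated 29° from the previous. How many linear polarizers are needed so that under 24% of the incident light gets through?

N = 7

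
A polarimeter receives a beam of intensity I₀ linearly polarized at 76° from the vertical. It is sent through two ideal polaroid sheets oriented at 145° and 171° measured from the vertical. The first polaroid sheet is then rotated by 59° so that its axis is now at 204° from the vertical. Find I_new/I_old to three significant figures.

I_new/I_old ≈ 2.57

Before rotation:
By Malus's law, I₁ = I₀ cos²(145° − 76°) = I₀ cos²(69°) = 0.1284 I₀.
I₂ = I₁ cos²(171° − 145°) = 0.1284 I₀ · cos²(26°) = 0.1037 I₀.
After rotation:
I₁ = I₀ cos²(204° − 76°) = I₀ cos²(52°) = 0.379 I₀.
I₂ = I₁ cos²(171° − 204°) = 0.379 I₀ · cos²(33°) = 0.2666 I₀.
Ratio = 0.2666 / 0.1037 = 2.57.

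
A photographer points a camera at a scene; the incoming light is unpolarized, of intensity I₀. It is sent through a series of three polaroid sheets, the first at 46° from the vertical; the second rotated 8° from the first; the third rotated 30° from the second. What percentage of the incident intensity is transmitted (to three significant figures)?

≈ 36.8%

Unpolarized light through the first polarizer → I₁ = ½ I₀, now polarized at 46°.
I₂ = I₁ cos²(8°) = 0.5 · 0.9806 I₀ = 0.4903 I₀.
I₃ = I₂ cos²(30°) = 0.4903 · 0.75 I₀ = 0.3677 I₀.
That is 36.77% of the incident intensity.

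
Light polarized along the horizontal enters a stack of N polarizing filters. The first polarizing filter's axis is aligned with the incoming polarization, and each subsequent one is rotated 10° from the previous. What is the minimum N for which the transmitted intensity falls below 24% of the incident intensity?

First polarizer is aligned with the polarization: full transmission.
Each further stage multiplies by cos²(10°) = 0.9698.
After N polarizers: T = 0.9698^(N−1). Require T < 0.24 ⇒ N−1 > ln(0.24)/ln(0.9698) = 46.61, so N−1 ≥ 47 and N = 48.
Check: N=48 gives T = 0.2372 < 0.24; N=47 gives T = 0.2445.

N = 48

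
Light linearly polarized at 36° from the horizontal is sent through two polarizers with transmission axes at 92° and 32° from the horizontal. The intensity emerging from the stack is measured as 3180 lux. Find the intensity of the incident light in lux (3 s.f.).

I₀ ≈ 4.07e4 lux

By Malus's law, I₁ = I₀ cos²(92° − 36°) = I₀ cos²(56°) = 0.3127 I₀.
I₂ = I₁ cos²(32° − 92°) = 0.3127 I₀ · cos²(60°) = 0.07817 I₀.
So 3180 lux = 0.07817 I₀, giving I₀ = 3180/0.07817 = 4.068e+04 lux.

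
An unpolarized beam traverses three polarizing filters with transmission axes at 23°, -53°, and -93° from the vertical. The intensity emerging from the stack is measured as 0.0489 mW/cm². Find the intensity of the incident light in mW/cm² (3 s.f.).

Unpolarized light through the first polarizer → I₁ = ½ I₀, now polarized at 23°.
I₂ = I₁ cos²(-53° − 23°) = 0.5 I₀ · cos²(76°) = 0.02926 I₀.
I₃ = I₂ cos²(-93° + 53°) = 0.02926 I₀ · cos²(40°) = 0.01717 I₀.
So 0.0489 mW/cm² = 0.01717 I₀, giving I₀ = 0.0489/0.01717 = 2.848 mW/cm².

I₀ ≈ 2.85 mW/cm²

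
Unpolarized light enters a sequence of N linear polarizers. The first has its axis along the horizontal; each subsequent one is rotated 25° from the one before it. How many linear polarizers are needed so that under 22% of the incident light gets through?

N = 6

First polarizer halves the unpolarized light: factor 1/2.
Each further stage multiplies by cos²(25°) = 0.8214.
After N polarizers: T = 0.5·0.8214^(N−1). Require T < 0.22 ⇒ N−1 > ln(0.22/0.5)/ln(0.8214) = 4.17, so N−1 ≥ 5 and N = 6.
Check: N=6 gives T = 0.187 < 0.22; N=5 gives T = 0.2276.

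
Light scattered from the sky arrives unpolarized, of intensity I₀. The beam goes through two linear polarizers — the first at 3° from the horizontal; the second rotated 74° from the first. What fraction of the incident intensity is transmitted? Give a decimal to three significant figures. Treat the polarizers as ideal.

≈ 0.0380 I₀

Unpolarized light through the first polarizer → I₁ = ½ I₀, now polarized at 3°.
I₂ = I₁ cos²(74°) = 0.5 · 0.07598 I₀ = 0.03799 I₀.
Transmitted fraction = 0.03799.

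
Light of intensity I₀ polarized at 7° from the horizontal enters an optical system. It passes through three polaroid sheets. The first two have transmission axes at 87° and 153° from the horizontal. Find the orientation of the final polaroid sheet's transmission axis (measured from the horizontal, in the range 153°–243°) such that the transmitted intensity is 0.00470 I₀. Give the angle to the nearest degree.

θ ≈ 167°

I₁ = I₀ cos²(87° − 7°) = I₀ cos²(80°) = 0.03015 I₀.
I₂ = I₁ cos²(153° − 87°) = 0.03015 I₀ · cos²(66°) = 0.004988 I₀.
Need I₃/I₀ = 0.0047, so cos²(θ − 153°) = 0.0047 / 0.004988 = 0.9422.
θ − 153° = arccos(√0.9422) = 13.9°, giving θ ≈ 153 + 13.9 = 166.9°.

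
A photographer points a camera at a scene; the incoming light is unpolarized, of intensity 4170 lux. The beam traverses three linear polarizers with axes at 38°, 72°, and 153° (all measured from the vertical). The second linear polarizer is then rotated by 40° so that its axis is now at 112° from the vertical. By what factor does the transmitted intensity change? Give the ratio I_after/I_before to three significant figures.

I_new/I_old ≈ 2.57

Before rotation:
Unpolarized light through the first polarizer → I₁ = ½ I₀, now polarized at 38°.
I₂ = I₁ cos²(72° − 38°) = 0.5 I₀ · cos²(34°) = 0.3437 I₀.
I₃ = I₂ cos²(153° − 72°) = 0.3437 I₀ · cos²(81°) = 0.00841 I₀.
After rotation:
Unpolarized light through the first polarizer → I₁ = ½ I₀, now polarized at 38°.
I₂ = I₁ cos²(112° − 38°) = 0.5 I₀ · cos²(74°) = 0.03799 I₀.
I₃ = I₂ cos²(153° − 112°) = 0.03799 I₀ · cos²(41°) = 0.02164 I₀.
Ratio = 0.02164 / 0.00841 = 2.573.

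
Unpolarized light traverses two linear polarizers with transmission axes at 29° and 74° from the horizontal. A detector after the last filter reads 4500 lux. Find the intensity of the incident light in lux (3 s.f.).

I₀ ≈ 1.80e4 lux

Unpolarized light through the first polarizer → I₁ = ½ I₀, now polarized at 29°.
I₂ = I₁ cos²(74° − 29°) = 0.5 I₀ · cos²(45°) = 0.25 I₀.
So 4500 lux = 0.25 I₀, giving I₀ = 4500/0.25 = 1.8e+04 lux.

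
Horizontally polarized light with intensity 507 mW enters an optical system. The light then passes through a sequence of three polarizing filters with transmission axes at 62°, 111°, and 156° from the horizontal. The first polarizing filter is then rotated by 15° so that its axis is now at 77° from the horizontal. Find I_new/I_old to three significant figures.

I_new/I_old ≈ 0.367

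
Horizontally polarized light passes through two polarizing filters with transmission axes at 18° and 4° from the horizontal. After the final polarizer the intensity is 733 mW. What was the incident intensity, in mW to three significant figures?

I₀ ≈ 861 mW

I₁ = I₀ cos²(18° − 0°) = I₀ cos²(18°) = 0.9045 I₀.
I₂ = I₁ cos²(4° − 18°) = 0.9045 I₀ · cos²(14°) = 0.8516 I₀.
So 733 mW = 0.8516 I₀, giving I₀ = 733/0.8516 = 860.8 mW.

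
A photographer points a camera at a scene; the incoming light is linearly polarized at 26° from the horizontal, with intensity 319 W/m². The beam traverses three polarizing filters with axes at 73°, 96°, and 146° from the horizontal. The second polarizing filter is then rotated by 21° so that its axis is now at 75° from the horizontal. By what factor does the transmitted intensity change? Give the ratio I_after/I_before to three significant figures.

I_new/I_old ≈ 0.302

Before rotation:
By Malus's law, I₁ = I₀ cos²(73° − 26°) = I₀ cos²(47°) = 0.4651 I₀.
I₂ = I₁ cos²(96° − 73°) = 0.4651 I₀ · cos²(23°) = 0.3941 I₀.
I₃ = I₂ cos²(146° − 96°) = 0.3941 I₀ · cos²(50°) = 0.1628 I₀.
After rotation:
I₁ = I₀ cos²(73° − 26°) = I₀ cos²(47°) = 0.4651 I₀.
I₂ = I₁ cos²(75° − 73°) = 0.4651 I₀ · cos²(2°) = 0.4646 I₀.
I₃ = I₂ cos²(146° − 75°) = 0.4646 I₀ · cos²(71°) = 0.04924 I₀.
Ratio = 0.04924 / 0.1628 = 0.3024.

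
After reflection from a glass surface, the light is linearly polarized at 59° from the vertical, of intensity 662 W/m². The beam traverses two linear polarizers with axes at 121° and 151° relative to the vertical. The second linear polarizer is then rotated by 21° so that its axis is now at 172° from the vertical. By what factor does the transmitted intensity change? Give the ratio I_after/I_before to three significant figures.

Before rotation:
By Malus's law, I₁ = I₀ cos²(121° − 59°) = I₀ cos²(62°) = 0.2204 I₀.
I₂ = I₁ cos²(151° − 121°) = 0.2204 I₀ · cos²(30°) = 0.1653 I₀.
After rotation:
I₁ = I₀ cos²(121° − 59°) = I₀ cos²(62°) = 0.2204 I₀.
I₂ = I₁ cos²(172° − 121°) = 0.2204 I₀ · cos²(51°) = 0.08729 I₀.
Ratio = 0.08729 / 0.1653 = 0.5281.

I_new/I_old ≈ 0.528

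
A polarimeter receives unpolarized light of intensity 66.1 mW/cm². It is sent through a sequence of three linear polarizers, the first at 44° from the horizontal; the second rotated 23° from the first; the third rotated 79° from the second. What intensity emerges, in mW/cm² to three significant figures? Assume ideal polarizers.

I ≈ 1.02 mW/cm²

Unpolarized light through the first polarizer → I₁ = 66.1 mW/cm²/2 = 33.05 mW/cm², polarized at 44°.
I₂ = I₁ · cos²(23°) = 33.05 · 0.8473 = 28 mW/cm².
I₃ = I₂ · cos²(79°) = 28 · 0.03641 = 1.02 mW/cm².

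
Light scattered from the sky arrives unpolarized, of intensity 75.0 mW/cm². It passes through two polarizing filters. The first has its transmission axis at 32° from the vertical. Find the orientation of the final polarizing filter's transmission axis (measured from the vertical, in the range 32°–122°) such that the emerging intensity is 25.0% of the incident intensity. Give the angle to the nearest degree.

Unpolarized light through the first polarizer → I₁ = ½ I₀, now polarized at 32°.
Need I₂/I₀ = 0.25, so cos²(θ − 32°) = 0.25 / 0.5 = 0.5.
θ − 32° = arccos(√0.5) = 45.0°, giving θ ≈ 32 + 45.0 = 77.0°.

θ ≈ 77°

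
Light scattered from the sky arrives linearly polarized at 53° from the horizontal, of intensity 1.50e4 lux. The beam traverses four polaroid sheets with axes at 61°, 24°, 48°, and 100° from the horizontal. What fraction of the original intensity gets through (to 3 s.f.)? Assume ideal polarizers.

I₁ = 1.50e4 lux · cos²(8°) = 1.471e+04 lux.
I₂ = I₁ · cos²(37°) = 1.471e+04 · 0.6378 = 9382 lux.
I₃ = I₂ · cos²(24°) = 9382 · 0.8346 = 7830 lux.
I₄ = I₃ · cos²(52°) = 7830 · 0.379 = 2968 lux.
Transmitted fraction = 0.1979.

I/I₀ ≈ 0.198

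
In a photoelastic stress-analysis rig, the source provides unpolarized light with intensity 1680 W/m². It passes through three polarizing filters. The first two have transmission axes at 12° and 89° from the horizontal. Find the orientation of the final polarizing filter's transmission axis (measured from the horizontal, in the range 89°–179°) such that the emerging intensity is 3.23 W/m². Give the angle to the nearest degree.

Unpolarized light through the first polarizer → I₁ = ½ I₀, now polarized at 12°.
I₂ = I₁ cos²(89° − 12°) = 0.5 I₀ · cos²(77°) = 0.0253 I₀.
Target fraction: 3.23 / 1680 W/m² = 0.001923 of I₀.
Need I₃/I₀ = 0.001923, so cos²(θ − 89°) = 0.001923 / 0.0253 = 0.07599.
θ − 89° = arccos(√0.07599) = 74.0°, giving θ ≈ 89 + 74.0 = 163.0°.

θ ≈ 163°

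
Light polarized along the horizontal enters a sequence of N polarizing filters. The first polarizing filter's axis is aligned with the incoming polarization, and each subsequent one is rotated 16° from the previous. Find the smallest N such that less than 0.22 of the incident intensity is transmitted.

N = 21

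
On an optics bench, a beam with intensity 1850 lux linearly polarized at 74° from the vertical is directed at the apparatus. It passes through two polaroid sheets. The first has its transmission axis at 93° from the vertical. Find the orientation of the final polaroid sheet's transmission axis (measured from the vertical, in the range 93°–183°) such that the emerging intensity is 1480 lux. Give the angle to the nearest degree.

By Malus's law, I₁ = I₀ cos²(93° − 74°) = I₀ cos²(19°) = 0.894 I₀.
Target fraction: 1480 / 1850 lux = 0.8 of I₀.
Need I₂/I₀ = 0.8, so cos²(θ − 93°) = 0.8 / 0.894 = 0.8948.
θ − 93° = arccos(√0.8948) = 18.9°, giving θ ≈ 93 + 18.9 = 111.9°.

θ ≈ 112°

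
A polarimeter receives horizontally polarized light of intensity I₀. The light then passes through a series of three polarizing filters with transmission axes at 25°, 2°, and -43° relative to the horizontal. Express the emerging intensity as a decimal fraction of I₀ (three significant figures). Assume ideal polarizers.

I₁ = I₀ cos²(25° − 0°) = I₀ cos²(25°) = 0.8214 I₀.
I₂ = I₁ cos²(2° − 25°) = 0.8214 I₀ · cos²(23°) = 0.696 I₀.
I₃ = I₂ cos²(-43° − 2°) = 0.696 I₀ · cos²(45°) = 0.348 I₀.
Transmitted fraction = 0.348.

≈ 0.348 I₀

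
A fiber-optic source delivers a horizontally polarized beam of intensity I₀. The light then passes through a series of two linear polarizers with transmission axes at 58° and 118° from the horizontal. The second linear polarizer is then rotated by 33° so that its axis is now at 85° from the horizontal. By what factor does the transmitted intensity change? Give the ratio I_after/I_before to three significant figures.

I_new/I_old ≈ 3.18

Before rotation:
I₁ = I₀ cos²(58° − 0°) = I₀ cos²(58°) = 0.2808 I₀.
I₂ = I₁ cos²(118° − 58°) = 0.2808 I₀ · cos²(60°) = 0.0702 I₀.
After rotation:
I₁ = I₀ cos²(58° − 0°) = I₀ cos²(58°) = 0.2808 I₀.
I₂ = I₁ cos²(85° − 58°) = 0.2808 I₀ · cos²(27°) = 0.2229 I₀.
Ratio = 0.2229 / 0.0702 = 3.176.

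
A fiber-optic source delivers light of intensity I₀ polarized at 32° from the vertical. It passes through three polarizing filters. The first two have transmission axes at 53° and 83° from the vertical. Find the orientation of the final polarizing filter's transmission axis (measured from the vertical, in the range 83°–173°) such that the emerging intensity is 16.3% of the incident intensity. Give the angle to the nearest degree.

I₁ = I₀ cos²(53° − 32°) = I₀ cos²(21°) = 0.8716 I₀.
I₂ = I₁ cos²(83° − 53°) = 0.8716 I₀ · cos²(30°) = 0.6537 I₀.
Need I₃/I₀ = 0.163, so cos²(θ − 83°) = 0.163 / 0.6537 = 0.2494.
θ − 83° = arccos(√0.2494) = 60.0°, giving θ ≈ 83 + 60.0 = 143.0°.

θ ≈ 143°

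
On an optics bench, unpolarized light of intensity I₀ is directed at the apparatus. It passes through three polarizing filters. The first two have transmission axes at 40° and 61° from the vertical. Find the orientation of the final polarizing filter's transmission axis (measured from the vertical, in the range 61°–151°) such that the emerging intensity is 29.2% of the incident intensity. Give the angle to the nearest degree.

θ ≈ 96°

Unpolarized light through the first polarizer → I₁ = ½ I₀, now polarized at 40°.
I₂ = I₁ cos²(61° − 40°) = 0.5 I₀ · cos²(21°) = 0.4358 I₀.
Need I₃/I₀ = 0.292, so cos²(θ − 61°) = 0.292 / 0.4358 = 0.6701.
θ − 61° = arccos(√0.6701) = 35.1°, giving θ ≈ 61 + 35.1 = 96.1°.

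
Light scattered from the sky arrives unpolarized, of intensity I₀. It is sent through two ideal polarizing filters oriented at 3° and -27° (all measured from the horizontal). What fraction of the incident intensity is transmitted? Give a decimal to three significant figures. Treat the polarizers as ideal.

≈ 0.375 I₀

Unpolarized light through the first polarizer → I₁ = ½ I₀, now polarized at 3°.
I₂ = I₁ cos²(-27° − 3°) = 0.5 I₀ · cos²(30°) = 0.375 I₀.
Transmitted fraction = 0.375.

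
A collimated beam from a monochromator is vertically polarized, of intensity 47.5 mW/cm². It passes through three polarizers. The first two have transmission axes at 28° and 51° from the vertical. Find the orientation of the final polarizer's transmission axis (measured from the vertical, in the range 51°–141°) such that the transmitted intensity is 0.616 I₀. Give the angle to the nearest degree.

By Malus's law, I₁ = I₀ cos²(28° − 0°) = I₀ cos²(28°) = 0.7796 I₀.
I₂ = I₁ cos²(51° − 28°) = 0.7796 I₀ · cos²(23°) = 0.6606 I₀.
Need I₃/I₀ = 0.616, so cos²(θ − 51°) = 0.616 / 0.6606 = 0.9325.
θ − 51° = arccos(√0.9325) = 15.1°, giving θ ≈ 51 + 15.1 = 66.1°.

θ ≈ 66°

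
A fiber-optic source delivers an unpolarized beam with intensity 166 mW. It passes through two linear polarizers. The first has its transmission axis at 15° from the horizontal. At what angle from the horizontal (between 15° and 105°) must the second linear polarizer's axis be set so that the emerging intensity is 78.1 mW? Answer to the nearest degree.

Unpolarized light through the first polarizer → I₁ = ½ I₀, now polarized at 15°.
Target fraction: 78.1 / 166 mW = 0.4705 of I₀.
Need I₂/I₀ = 0.4705, so cos²(θ − 15°) = 0.4705 / 0.5 = 0.941.
θ − 15° = arccos(√0.941) = 14.1°, giving θ ≈ 15 + 14.1 = 29.1°.

θ ≈ 29°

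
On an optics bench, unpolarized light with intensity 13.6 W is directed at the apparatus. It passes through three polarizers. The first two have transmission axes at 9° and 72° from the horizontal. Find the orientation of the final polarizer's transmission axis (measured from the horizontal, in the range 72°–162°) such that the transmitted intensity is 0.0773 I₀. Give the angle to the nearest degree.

θ ≈ 102°

Unpolarized light through the first polarizer → I₁ = ½ I₀, now polarized at 9°.
I₂ = I₁ cos²(72° − 9°) = 0.5 I₀ · cos²(63°) = 0.1031 I₀.
Need I₃/I₀ = 0.0773, so cos²(θ − 72°) = 0.0773 / 0.1031 = 0.7501.
θ − 72° = arccos(√0.7501) = 30.0°, giving θ ≈ 72 + 30.0 = 102.0°.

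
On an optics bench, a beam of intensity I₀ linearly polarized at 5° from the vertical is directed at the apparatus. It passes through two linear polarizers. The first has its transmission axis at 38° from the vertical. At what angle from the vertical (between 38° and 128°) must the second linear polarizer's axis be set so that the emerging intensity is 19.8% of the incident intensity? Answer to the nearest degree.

θ ≈ 96°

I₁ = I₀ cos²(38° − 5°) = I₀ cos²(33°) = 0.7034 I₀.
Need I₂/I₀ = 0.198, so cos²(θ − 38°) = 0.198 / 0.7034 = 0.2815.
θ − 38° = arccos(√0.2815) = 58.0°, giving θ ≈ 38 + 58.0 = 96.0°.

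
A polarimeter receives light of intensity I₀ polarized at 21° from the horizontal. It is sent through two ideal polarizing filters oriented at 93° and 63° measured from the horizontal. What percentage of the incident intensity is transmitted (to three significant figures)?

≈ 7.16%

I₁ = I₀ cos²(93° − 21°) = I₀ cos²(72°) = 0.09549 I₀.
I₂ = I₁ cos²(63° − 93°) = 0.09549 I₀ · cos²(30°) = 0.07162 I₀.
That is 7.162% of the incident intensity.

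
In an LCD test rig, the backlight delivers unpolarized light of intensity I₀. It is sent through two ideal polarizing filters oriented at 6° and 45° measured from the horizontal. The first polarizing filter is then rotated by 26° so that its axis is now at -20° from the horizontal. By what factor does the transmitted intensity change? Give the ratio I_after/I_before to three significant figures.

Before rotation:
Unpolarized light through the first polarizer → I₁ = ½ I₀, now polarized at 6°.
I₂ = I₁ cos²(45° − 6°) = 0.5 I₀ · cos²(39°) = 0.302 I₀.
After rotation:
Unpolarized light through the first polarizer → I₁ = ½ I₀, now polarized at -20°.
I₂ = I₁ cos²(45° + 20°) = 0.5 I₀ · cos²(65°) = 0.0893 I₀.
Ratio = 0.0893 / 0.302 = 0.2957.

I_new/I_old ≈ 0.296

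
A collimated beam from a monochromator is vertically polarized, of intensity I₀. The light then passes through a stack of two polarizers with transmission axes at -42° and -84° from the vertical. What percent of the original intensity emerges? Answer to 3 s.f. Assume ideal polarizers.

≈ 30.5%

By Malus's law, I₁ = I₀ cos²(-42° − 0°) = I₀ cos²(42°) = 0.5523 I₀.
I₂ = I₁ cos²(-84° + 42°) = 0.5523 I₀ · cos²(42°) = 0.305 I₀.
That is 30.5% of the incident intensity.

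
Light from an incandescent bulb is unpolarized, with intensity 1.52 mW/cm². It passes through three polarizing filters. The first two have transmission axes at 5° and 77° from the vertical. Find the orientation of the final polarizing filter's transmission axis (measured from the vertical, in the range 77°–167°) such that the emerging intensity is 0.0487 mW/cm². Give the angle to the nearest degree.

θ ≈ 112°

Unpolarized light through the first polarizer → I₁ = ½ I₀, now polarized at 5°.
I₂ = I₁ cos²(77° − 5°) = 0.5 I₀ · cos²(72°) = 0.04775 I₀.
Target fraction: 0.0487 / 1.52 mW/cm² = 0.03204 of I₀.
Need I₃/I₀ = 0.03204, so cos²(θ − 77°) = 0.03204 / 0.04775 = 0.671.
θ − 77° = arccos(√0.671) = 35.0°, giving θ ≈ 77 + 35.0 = 112.0°.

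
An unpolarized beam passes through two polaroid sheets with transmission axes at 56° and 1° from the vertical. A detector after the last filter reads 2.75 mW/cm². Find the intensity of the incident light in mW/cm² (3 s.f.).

Unpolarized light through the first polarizer → I₁ = ½ I₀, now polarized at 56°.
I₂ = I₁ cos²(1° − 56°) = 0.5 I₀ · cos²(55°) = 0.1645 I₀.
So 2.75 mW/cm² = 0.1645 I₀, giving I₀ = 2.75/0.1645 = 16.72 mW/cm².

I₀ ≈ 16.7 mW/cm²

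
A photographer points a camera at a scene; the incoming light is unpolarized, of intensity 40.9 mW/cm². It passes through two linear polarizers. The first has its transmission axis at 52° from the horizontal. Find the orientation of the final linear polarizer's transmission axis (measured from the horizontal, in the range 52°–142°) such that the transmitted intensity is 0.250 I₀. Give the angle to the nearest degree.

θ ≈ 97°

Unpolarized light through the first polarizer → I₁ = ½ I₀, now polarized at 52°.
Need I₂/I₀ = 0.25, so cos²(θ − 52°) = 0.25 / 0.5 = 0.5.
θ − 52° = arccos(√0.5) = 45.0°, giving θ ≈ 52 + 45.0 = 97.0°.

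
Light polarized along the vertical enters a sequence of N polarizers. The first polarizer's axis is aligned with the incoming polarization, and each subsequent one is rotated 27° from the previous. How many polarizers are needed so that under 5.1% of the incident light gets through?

N = 14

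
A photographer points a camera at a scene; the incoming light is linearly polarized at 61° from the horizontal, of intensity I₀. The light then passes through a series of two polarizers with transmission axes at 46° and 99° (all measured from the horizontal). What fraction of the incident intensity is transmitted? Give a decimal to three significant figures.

≈ 0.338 I₀

I₁ = I₀ cos²(46° − 61°) = I₀ cos²(15°) = 0.933 I₀.
I₂ = I₁ cos²(99° − 46°) = 0.933 I₀ · cos²(53°) = 0.3379 I₀.
Transmitted fraction = 0.3379.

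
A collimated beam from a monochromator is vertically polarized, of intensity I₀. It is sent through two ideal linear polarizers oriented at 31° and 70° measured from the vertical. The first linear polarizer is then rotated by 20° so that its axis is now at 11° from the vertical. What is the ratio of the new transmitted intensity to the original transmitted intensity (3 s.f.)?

I_new/I_old ≈ 0.576

Before rotation:
I₁ = I₀ cos²(31° − 0°) = I₀ cos²(31°) = 0.7347 I₀.
I₂ = I₁ cos²(70° − 31°) = 0.7347 I₀ · cos²(39°) = 0.4437 I₀.
After rotation:
I₁ = I₀ cos²(11° − 0°) = I₀ cos²(11°) = 0.9636 I₀.
I₂ = I₁ cos²(70° − 11°) = 0.9636 I₀ · cos²(59°) = 0.2556 I₀.
Ratio = 0.2556 / 0.4437 = 0.576.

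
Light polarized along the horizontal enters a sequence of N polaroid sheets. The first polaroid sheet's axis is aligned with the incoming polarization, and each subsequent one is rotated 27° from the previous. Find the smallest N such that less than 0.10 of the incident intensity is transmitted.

N = 11

First polarizer is aligned with the polarization: full transmission.
Each further stage multiplies by cos²(27°) = 0.7939.
After N polarizers: T = 0.7939^(N−1). Require T < 0.10 ⇒ N−1 > ln(0.10)/ln(0.7939) = 9.98, so N−1 ≥ 10 and N = 11.
Check: N=11 gives T = 0.09945 < 0.10; N=10 gives T = 0.1253.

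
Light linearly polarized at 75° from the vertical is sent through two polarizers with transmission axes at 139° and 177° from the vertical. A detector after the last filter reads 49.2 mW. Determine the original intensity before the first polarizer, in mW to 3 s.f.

I₁ = I₀ cos²(139° − 75°) = I₀ cos²(64°) = 0.1922 I₀.
I₂ = I₁ cos²(177° − 139°) = 0.1922 I₀ · cos²(38°) = 0.1193 I₀.
So 49.2 mW = 0.1193 I₀, giving I₀ = 49.2/0.1193 = 412.3 mW.

I₀ ≈ 412 mW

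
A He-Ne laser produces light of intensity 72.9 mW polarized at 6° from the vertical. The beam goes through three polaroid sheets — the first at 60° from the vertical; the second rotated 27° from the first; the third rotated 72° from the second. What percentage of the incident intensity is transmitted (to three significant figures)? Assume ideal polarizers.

≈ 2.62%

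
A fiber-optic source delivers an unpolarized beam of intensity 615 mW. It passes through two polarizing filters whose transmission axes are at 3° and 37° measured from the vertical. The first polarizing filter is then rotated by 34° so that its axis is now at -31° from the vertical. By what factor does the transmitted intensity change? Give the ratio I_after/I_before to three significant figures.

I_new/I_old ≈ 0.204

Before rotation:
Unpolarized light through the first polarizer → I₁ = ½ I₀, now polarized at 3°.
I₂ = I₁ cos²(37° − 3°) = 0.5 I₀ · cos²(34°) = 0.3437 I₀.
After rotation:
Unpolarized light through the first polarizer → I₁ = ½ I₀, now polarized at -31°.
I₂ = I₁ cos²(37° + 31°) = 0.5 I₀ · cos²(68°) = 0.07017 I₀.
Ratio = 0.07017 / 0.3437 = 0.2042.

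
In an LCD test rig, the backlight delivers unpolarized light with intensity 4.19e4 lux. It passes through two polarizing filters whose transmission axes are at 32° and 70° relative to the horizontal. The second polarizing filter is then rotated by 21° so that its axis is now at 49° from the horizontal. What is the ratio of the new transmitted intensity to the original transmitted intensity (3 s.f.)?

Before rotation:
Unpolarized light through the first polarizer → I₁ = ½ I₀, now polarized at 32°.
I₂ = I₁ cos²(70° − 32°) = 0.5 I₀ · cos²(38°) = 0.3105 I₀.
After rotation:
Unpolarized light through the first polarizer → I₁ = ½ I₀, now polarized at 32°.
I₂ = I₁ cos²(49° − 32°) = 0.5 I₀ · cos²(17°) = 0.4573 I₀.
Ratio = 0.4573 / 0.3105 = 1.473.

I_new/I_old ≈ 1.47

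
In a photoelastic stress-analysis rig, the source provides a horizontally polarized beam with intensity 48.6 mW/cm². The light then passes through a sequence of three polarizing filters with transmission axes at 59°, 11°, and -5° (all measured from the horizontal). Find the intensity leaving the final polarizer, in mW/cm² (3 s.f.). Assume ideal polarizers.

I ≈ 5.33 mW/cm²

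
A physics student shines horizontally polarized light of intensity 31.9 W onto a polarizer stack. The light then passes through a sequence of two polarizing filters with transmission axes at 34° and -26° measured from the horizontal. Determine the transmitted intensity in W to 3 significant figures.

I ≈ 5.48 W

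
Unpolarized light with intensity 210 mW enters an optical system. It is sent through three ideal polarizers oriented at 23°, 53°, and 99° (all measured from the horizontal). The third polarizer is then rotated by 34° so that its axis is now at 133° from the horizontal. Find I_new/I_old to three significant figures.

Before rotation:
Unpolarized light through the first polarizer → I₁ = ½ I₀, now polarized at 23°.
I₂ = I₁ cos²(53° − 23°) = 0.5 I₀ · cos²(30°) = 0.375 I₀.
I₃ = I₂ cos²(99° − 53°) = 0.375 I₀ · cos²(46°) = 0.181 I₀.
After rotation:
Unpolarized light through the first polarizer → I₁ = ½ I₀, now polarized at 23°.
I₂ = I₁ cos²(53° − 23°) = 0.5 I₀ · cos²(30°) = 0.375 I₀.
I₃ = I₂ cos²(133° − 53°) = 0.375 I₀ · cos²(80°) = 0.01131 I₀.
Ratio = 0.01131 / 0.181 = 0.06249.

I_new/I_old ≈ 0.0625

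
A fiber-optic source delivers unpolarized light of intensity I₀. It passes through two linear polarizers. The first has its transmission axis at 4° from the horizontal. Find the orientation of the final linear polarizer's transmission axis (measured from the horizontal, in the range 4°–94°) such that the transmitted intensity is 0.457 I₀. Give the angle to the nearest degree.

Unpolarized light through the first polarizer → I₁ = ½ I₀, now polarized at 4°.
Need I₂/I₀ = 0.457, so cos²(θ − 4°) = 0.457 / 0.5 = 0.914.
θ − 4° = arccos(√0.914) = 17.1°, giving θ ≈ 4 + 17.1 = 21.1°.

θ ≈ 21°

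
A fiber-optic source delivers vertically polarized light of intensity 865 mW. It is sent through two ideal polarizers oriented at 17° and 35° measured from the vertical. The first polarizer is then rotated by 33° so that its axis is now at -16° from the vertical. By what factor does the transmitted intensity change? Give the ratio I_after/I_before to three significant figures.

Before rotation:
I₁ = I₀ cos²(17° − 0°) = I₀ cos²(17°) = 0.9145 I₀.
I₂ = I₁ cos²(35° − 17°) = 0.9145 I₀ · cos²(18°) = 0.8272 I₀.
After rotation:
I₁ = I₀ cos²(-16° − 0°) = I₀ cos²(16°) = 0.924 I₀.
I₂ = I₁ cos²(35° + 16°) = 0.924 I₀ · cos²(51°) = 0.366 I₀.
Ratio = 0.366 / 0.8272 = 0.4424.

I_new/I_old ≈ 0.442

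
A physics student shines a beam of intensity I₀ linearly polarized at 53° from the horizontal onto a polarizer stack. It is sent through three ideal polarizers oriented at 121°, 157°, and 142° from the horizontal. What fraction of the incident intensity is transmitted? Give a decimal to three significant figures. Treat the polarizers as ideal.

≈ 0.0857 I₀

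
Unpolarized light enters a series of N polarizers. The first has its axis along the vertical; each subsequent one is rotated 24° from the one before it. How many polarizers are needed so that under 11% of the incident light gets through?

First polarizer halves the unpolarized light: factor 1/2.
Each further stage multiplies by cos²(24°) = 0.8346.
After N polarizers: T = 0.5·0.8346^(N−1). Require T < 0.11 ⇒ N−1 > ln(0.11/0.5)/ln(0.8346) = 8.37, so N−1 ≥ 9 and N = 10.
Check: N=10 gives T = 0.0982 < 0.11; N=9 gives T = 0.1177.

N = 10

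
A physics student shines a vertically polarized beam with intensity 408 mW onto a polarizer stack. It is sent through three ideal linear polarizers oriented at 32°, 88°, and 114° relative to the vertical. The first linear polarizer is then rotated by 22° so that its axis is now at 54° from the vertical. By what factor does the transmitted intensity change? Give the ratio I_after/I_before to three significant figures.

Before rotation:
I₁ = I₀ cos²(32° − 0°) = I₀ cos²(32°) = 0.7192 I₀.
I₂ = I₁ cos²(88° − 32°) = 0.7192 I₀ · cos²(56°) = 0.2249 I₀.
I₃ = I₂ cos²(114° − 88°) = 0.2249 I₀ · cos²(26°) = 0.1817 I₀.
After rotation:
I₁ = I₀ cos²(54° − 0°) = I₀ cos²(54°) = 0.3455 I₀.
I₂ = I₁ cos²(88° − 54°) = 0.3455 I₀ · cos²(34°) = 0.2375 I₀.
I₃ = I₂ cos²(114° − 88°) = 0.2375 I₀ · cos²(26°) = 0.1918 I₀.
Ratio = 0.1918 / 0.1817 = 1.056.

I_new/I_old ≈ 1.06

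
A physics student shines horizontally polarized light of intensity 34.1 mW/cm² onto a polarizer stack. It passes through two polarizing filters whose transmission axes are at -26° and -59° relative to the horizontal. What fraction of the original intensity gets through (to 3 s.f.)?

By Malus's law, I₁ = 34.1 mW/cm² · cos²(26°) = 27.55 mW/cm².
I₂ = I₁ · cos²(33°) = 27.55 · 0.7034 = 19.38 mW/cm².
Transmitted fraction = 0.5682.

I/I₀ ≈ 0.568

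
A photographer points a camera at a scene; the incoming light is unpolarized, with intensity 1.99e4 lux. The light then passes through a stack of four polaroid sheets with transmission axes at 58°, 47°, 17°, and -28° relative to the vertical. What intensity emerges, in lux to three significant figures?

I ≈ 3600 lux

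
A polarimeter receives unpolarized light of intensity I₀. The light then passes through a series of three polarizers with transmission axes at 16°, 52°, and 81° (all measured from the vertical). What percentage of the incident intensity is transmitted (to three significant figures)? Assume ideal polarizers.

Unpolarized light through the first polarizer → I₁ = ½ I₀, now polarized at 16°.
I₂ = I₁ cos²(52° − 16°) = 0.5 I₀ · cos²(36°) = 0.3273 I₀.
I₃ = I₂ cos²(81° − 52°) = 0.3273 I₀ · cos²(29°) = 0.2503 I₀.
That is 25.03% of the incident intensity.

≈ 25.0%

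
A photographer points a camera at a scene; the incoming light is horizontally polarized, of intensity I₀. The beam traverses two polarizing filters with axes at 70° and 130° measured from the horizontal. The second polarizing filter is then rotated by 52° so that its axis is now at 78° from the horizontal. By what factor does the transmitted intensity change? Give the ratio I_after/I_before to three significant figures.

I_new/I_old ≈ 3.92

Before rotation:
I₁ = I₀ cos²(70° − 0°) = I₀ cos²(70°) = 0.117 I₀.
I₂ = I₁ cos²(130° − 70°) = 0.117 I₀ · cos²(60°) = 0.02924 I₀.
After rotation:
I₁ = I₀ cos²(70° − 0°) = I₀ cos²(70°) = 0.117 I₀.
I₂ = I₁ cos²(78° − 70°) = 0.117 I₀ · cos²(8°) = 0.1147 I₀.
Ratio = 0.1147 / 0.02924 = 3.923.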